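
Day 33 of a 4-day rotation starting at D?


Shifts: A, B, C, D
Start: D (index 3)
Day 33: (3 + 33 - 1) mod 4
= 35 mod 4
= 3
Index 3 → shift D

Shift D


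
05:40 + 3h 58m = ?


09:38

Start: 340 minutes from midnight
Add: 238 minutes
Total: 578 minutes
Hours: 578 ÷ 60 = 9 remainder 38


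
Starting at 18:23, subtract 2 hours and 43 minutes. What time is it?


Start: 1103 minutes from midnight
Subtract: 163 minutes
Remaining: 1103 - 163 = 940
Hours: 15, Minutes: 40

15:40


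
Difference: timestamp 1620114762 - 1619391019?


723743 seconds (201.0 hours / 8.38 days)

Difference = 1620114762 - 1619391019 = 723743 seconds
In hours: 723743 / 3600 ≈ 201.0
In days: 723743 / 86400 ≈ 8.38


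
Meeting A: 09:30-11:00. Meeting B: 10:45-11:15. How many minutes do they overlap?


Meeting A: 570-660 (in minutes from midnight)
Meeting B: 645-675
Overlap start = max(570, 645) = 645
Overlap end = min(660, 675) = 660
Overlap = max(0, 660 - 645) = 15 min

15 minutes


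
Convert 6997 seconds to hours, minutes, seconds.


1h 56m 37s

Hours: 6997 ÷ 3600 = 1 remainder 3397
Minutes: 3397 ÷ 60 = 56 remainder 37
Seconds: 37


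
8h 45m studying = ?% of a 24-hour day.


36.5%

Time: 525 minutes
Day: 1440 minutes
Percentage = (525/1440) × 100 ≈ 36.5%


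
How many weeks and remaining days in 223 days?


31 weeks 6 days

Weeks: 223 ÷ 7 = 31 remainder 6


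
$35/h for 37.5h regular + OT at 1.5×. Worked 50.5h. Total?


Regular: 37.5h × $35 = $1312.50
Overtime: 50.5 - 37.5 = 13.0h
OT pay: 13.0h × $35 × 1.5 = $682.50
Total = $1312.50 + $682.50 = $1995.00

$1995.00


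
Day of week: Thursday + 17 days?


Start: Thursday (index 3)
(3 + 17) mod 7
= 20 mod 7
= 6
Index 6 → Sunday

Sunday


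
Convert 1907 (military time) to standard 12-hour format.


7:07 PM

Hour: 19
19 - 12 = 7 → PM


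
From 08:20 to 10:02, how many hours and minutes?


End time in minutes: 10×60 + 2 = 602
Start time in minutes: 8×60 + 20 = 500
Difference = 602 - 500 = 102 minutes
= 1 hours 42 minutes

1h 42m


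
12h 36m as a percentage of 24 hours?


Total minutes: 12×60 + 36 = 756
Day = 24×60 = 1440 minutes
Fraction = 756/1440 = 0.5250
As a percentage: 756/1440 × 100 = 52.50%

0.5250 (52.50%)


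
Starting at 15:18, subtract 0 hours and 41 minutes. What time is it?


Start: 918 minutes from midnight
Subtract: 41 minutes
Remaining: 918 - 41 = 877
Hours: 14, Minutes: 37

14:37


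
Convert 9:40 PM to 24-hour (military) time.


Input: 9:40 PM
PM: 9 + 12 = 21

21:40


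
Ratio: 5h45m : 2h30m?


23:10 (2.30)

Duration 1: 345 minutes
Duration 2: 150 minutes
Ratio = 345:150
GCD = 15
Simplified = 23:10
As a decimal: 23/10 = 2.30


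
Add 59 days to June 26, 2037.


August 24, 2037

Start: June 26, 2037
Add 59 days
June 26 → July 1: 30 - 26 + 1 = 5 days (59 - 5 = 54 left)
July 1 → August 1: 31 - 1 + 1 = 31 days (54 - 31 = 23 left)
August 1 + 23 = August 24, 2037


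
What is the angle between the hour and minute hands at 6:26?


Hour hand = 6×30 + 26×0.5 = 193.0°
Minute hand = 26×6 = 156°
Difference = |193.0 - 156| = 37.0°

37.0°


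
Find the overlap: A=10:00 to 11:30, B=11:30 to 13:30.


Meeting A: 600-690 (in minutes from midnight)
Meeting B: 690-810
Overlap start = max(600, 690) = 690
Overlap end = min(690, 810) = 690
Overlap = max(0, 690 - 690) = 0 min

0 minutes


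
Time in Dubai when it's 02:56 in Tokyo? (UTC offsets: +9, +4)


Time difference = UTC+4 - UTC+9 = -5 hours
New hour = (2 -5) mod 24
= -3 mod 24 = 21
Minutes unchanged → 21:56; -3 < 0 → previous day

21:56 (previous day)


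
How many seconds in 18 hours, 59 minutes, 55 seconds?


Hours: 18 × 3600 = 64800
Minutes: 59 × 60 = 3540
Seconds: 55
Total = 64800 + 3540 + 55 = 68395

68395 seconds


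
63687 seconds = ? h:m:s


17h 41m 27s

Hours: 63687 ÷ 3600 = 17 remainder 2487
Minutes: 2487 ÷ 60 = 41 remainder 27
Seconds: 27


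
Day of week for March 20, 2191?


Zeller's congruence:
q=20, m=3, k=91, j=21
h = (20 + ⌊13×4/5⌋ + 91 + ⌊91/4⌋ + ⌊21/4⌋ - 2×21) mod 7
= (20 + 10 + 91 + 22 + 5 - 42) mod 7
= 106 mod 7 = 1
h=1 → Sunday

Sunday


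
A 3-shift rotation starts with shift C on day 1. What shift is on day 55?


Shift C

Shifts: A, B, C
Start: C (index 2)
Day 55: (2 + 55 - 1) mod 3
= 56 mod 3
= 2
Index 2 → shift C


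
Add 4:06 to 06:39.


Start: 399 minutes from midnight
Add: 246 minutes
Total: 645 minutes
Hours: 645 ÷ 60 = 10 remainder 45

10:45


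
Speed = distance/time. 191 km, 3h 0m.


Distance: 191 km
Time: 3 hours
Speed = 191 / 3 ≈ 63.7 km/h

63.7 km/h


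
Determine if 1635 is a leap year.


No

Rules: divisible by 4 AND (not by 100 OR by 400)
1635 ÷ 4 = 408 remainder 3 → not divisible by 4
Not divisible by 4 → not a leap year


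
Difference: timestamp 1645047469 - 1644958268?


89201 seconds (24.8 hours / 1.03 days)

Difference = 1645047469 - 1644958268 = 89201 seconds
In hours: 89201 / 3600 ≈ 24.8
In days: 89201 / 86400 ≈ 1.03


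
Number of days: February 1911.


28 days

Month: February (month 2)
February: 28 or 29 (leap year)
1911 leap year? No


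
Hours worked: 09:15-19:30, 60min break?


Total time = (19×60+30) - (9×60+15)
= 1170 - 555 = 615 min
Minus break: 615 - 60 = 555 min
= 9h 15m

9h 15m (555 minutes)


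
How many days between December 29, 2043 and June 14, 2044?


168 days

From December 29, 2043 to June 14, 2044
Rest of December 2043: 31 - 29 = 2
Full months: January 31, February 2044 29, March 31, April 30, May 31
Days into June 2044: 14
Total = 2 + 31 + 29 + 31 + 30 + 31 + 14 = 168 days


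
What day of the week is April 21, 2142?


Zeller's congruence:
q=21, m=4, k=42, j=21
h = (21 + ⌊13×5/5⌋ + 42 + ⌊42/4⌋ + ⌊21/4⌋ - 2×21) mod 7
= (21 + 13 + 42 + 10 + 5 - 42) mod 7
= 49 mod 7 = 0
h=0 → Saturday

Saturday


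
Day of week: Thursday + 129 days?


Sunday

Start: Thursday (index 3)
(3 + 129) mod 7
= 132 mod 7
= 6
Index 6 → Sunday


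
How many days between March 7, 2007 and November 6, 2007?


244 days

From March 7, 2007 to November 6, 2007
Rest of March 2007: 31 - 7 = 24
Full months: April 30, May 31, June 30, July 31, August 31, September 30, October 31
Days into November 2007: 6
Total = 24 + 30 + 31 + 30 + 31 + 31 + 30 + 31 + 6 = 244 days


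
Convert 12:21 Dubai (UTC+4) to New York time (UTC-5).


03:21

Time difference = UTC-5 - UTC+4 = -9 hours
New hour = (12 -9) mod 24
= 3 mod 24 = 3
Minutes unchanged → 03:21


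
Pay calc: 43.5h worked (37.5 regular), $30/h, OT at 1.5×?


Regular: 37.5h × $30 = $1125.00
Overtime: 43.5 - 37.5 = 6.0h
OT pay: 6.0h × $30 × 1.5 = $270.00
Total = $1125.00 + $270.00 = $1395.00

$1395.00


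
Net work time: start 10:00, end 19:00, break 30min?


8h 30m (510 minutes)

Total time = (19×60+0) - (10×60+0)
= 1140 - 600 = 540 min
Minus break: 540 - 30 = 510 min
= 8h 30m


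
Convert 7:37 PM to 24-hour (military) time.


Input: 7:37 PM
PM: 7 + 12 = 19

19:37


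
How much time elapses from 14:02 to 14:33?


End time in minutes: 14×60 + 33 = 873
Start time in minutes: 14×60 + 2 = 842
Difference = 873 - 842 = 31 minutes
= 0 hours 31 minutes

0h 31m


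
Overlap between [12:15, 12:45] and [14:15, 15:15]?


0 minutes

Meeting A: 735-765 (in minutes from midnight)
Meeting B: 855-915
Overlap start = max(735, 855) = 855
Overlap end = min(765, 915) = 765
Overlap = max(0, 765 - 855) = 0 min


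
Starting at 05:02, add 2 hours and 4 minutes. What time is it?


07:06

Start: 302 minutes from midnight
Add: 124 minutes
Total: 426 minutes
Hours: 426 ÷ 60 = 7 remainder 6


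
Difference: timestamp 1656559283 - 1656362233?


Difference = 1656559283 - 1656362233 = 197050 seconds
In hours: 197050 / 3600 ≈ 54.7
In days: 197050 / 86400 ≈ 2.28

197050 seconds (54.7 hours / 2.28 days)


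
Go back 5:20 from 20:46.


Start: 1246 minutes from midnight
Subtract: 320 minutes
Remaining: 1246 - 320 = 926
Hours: 15, Minutes: 26

15:26


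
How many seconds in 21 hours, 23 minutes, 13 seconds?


Hours: 21 × 3600 = 75600
Minutes: 23 × 60 = 1380
Seconds: 13
Total = 75600 + 1380 + 13 = 76993

76993 seconds


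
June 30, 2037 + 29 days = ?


Start: June 30, 2037
Add 29 days
June 30 → July 1: 30 - 30 + 1 = 1 days (29 - 1 = 28 left)
July 1 + 28 = July 29, 2037

July 29, 2037


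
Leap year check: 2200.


No

Rules: divisible by 4 AND (not by 100 OR by 400)
2200 ÷ 4 = 550 exactly → divisible by 4
2200 ÷ 100 = 22 exactly → divisible by 100
2200 ÷ 400 = 5 remainder 200 → not divisible by 400
Divisible by 100 but not by 400 → not a leap year


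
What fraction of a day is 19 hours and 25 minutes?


0.8090 (80.90%)

Total minutes: 19×60 + 25 = 1165
Day = 24×60 = 1440 minutes
Fraction = 1165/1440 ≈ 0.8090
As a percentage: 1165/1440 × 100 ≈ 80.90%


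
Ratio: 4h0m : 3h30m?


Duration 1: 240 minutes
Duration 2: 210 minutes
Ratio = 240:210
GCD = 30
Simplified = 8:7
As a decimal: 8/7 ≈ 1.14

8:7 (1.14)


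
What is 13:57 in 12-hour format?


Hour: 13
13 - 12 = 1 → PM

1:57 PM


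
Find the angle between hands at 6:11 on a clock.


119.5°

Hour hand = 6×30 + 11×0.5 = 185.5°
Minute hand = 11×6 = 66°
Difference = |185.5 - 66| = 119.5°


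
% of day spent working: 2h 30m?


Time: 150 minutes
Day: 1440 minutes
Percentage = (150/1440) × 100 ≈ 10.4%

10.4%


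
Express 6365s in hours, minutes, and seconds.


1h 46m 5s

Hours: 6365 ÷ 3600 = 1 remainder 2765
Minutes: 2765 ÷ 60 = 46 remainder 5
Seconds: 5


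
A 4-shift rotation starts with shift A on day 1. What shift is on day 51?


Shifts: A, B, C, D
Start: A (index 0)
Day 51: (0 + 51 - 1) mod 4
= 50 mod 4
= 2
Index 2 → shift C

Shift C


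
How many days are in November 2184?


30 days

Month: November (month 11)
November has 30 days


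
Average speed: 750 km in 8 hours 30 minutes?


Distance: 750 km
Time: 8h 30m = 510 min = 510/60 = 17/2 hours
Speed = 750 ÷ (17/2) = 750 × 2 / 17 = 1500/17 ≈ 88.2 km/h

88.2 km/h


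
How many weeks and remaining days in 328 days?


46 weeks 6 days

Weeks: 328 ÷ 7 = 46 remainder 6


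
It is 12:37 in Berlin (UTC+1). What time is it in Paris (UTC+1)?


Time difference = UTC+1 - UTC+1 = +0 hours
New hour = (12 + 0) mod 24
= 12 mod 24 = 12
Minutes unchanged → 12:37

12:37


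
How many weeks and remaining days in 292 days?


41 weeks 5 days

Weeks: 292 ÷ 7 = 41 remainder 5


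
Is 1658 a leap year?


No

Rules: divisible by 4 AND (not by 100 OR by 400)
1658 ÷ 4 = 414 remainder 2 → not divisible by 4
Not divisible by 4 → not a leap year


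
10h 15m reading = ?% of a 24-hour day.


Time: 615 minutes
Day: 1440 minutes
Percentage = (615/1440) × 100 ≈ 42.7%

42.7%


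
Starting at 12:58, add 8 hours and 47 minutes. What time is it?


Start: 778 minutes from midnight
Add: 527 minutes
Total: 1305 minutes
Hours: 1305 ÷ 60 = 21 remainder 45

21:45


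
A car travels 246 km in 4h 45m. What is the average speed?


51.8 km/h

Distance: 246 km
Time: 4h 45m = 285 min = 285/60 = 19/4 hours
Speed = 246 ÷ (19/4) = 246 × 4 / 19 = 984/19 ≈ 51.8 km/h


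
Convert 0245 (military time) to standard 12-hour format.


Hour: 2
2 < 12 → AM

2:45 AM


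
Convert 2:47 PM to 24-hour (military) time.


Input: 2:47 PM
PM: 2 + 12 = 14

14:47


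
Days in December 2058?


Month: December (month 12)
December has 31 days

31 days


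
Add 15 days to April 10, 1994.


Start: April 10, 1994
Add 15 days
April 10 + 15 = April 25, 1994

April 25, 1994


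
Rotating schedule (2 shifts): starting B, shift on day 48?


Shift A

Shifts: A, B
Start: B (index 1)
Day 48: (1 + 48 - 1) mod 2
= 48 mod 2
= 0
Index 0 → shift A


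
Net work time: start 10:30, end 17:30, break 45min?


Total time = (17×60+30) - (10×60+30)
= 1050 - 630 = 420 min
Minus break: 420 - 45 = 375 min
= 6h 15m

6h 15m (375 minutes)


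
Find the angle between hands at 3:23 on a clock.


Hour hand = 3×30 + 23×0.5 = 101.5°
Minute hand = 23×6 = 138°
Difference = |101.5 - 138| = 36.5°

36.5°


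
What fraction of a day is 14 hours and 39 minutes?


Total minutes: 14×60 + 39 = 879
Day = 24×60 = 1440 minutes
Fraction = 879/1440 ≈ 0.6104
As a percentage: 879/1440 × 100 ≈ 61.04%

0.6104 (61.04%)


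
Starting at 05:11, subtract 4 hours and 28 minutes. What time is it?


00:43

Start: 311 minutes from midnight
Subtract: 268 minutes
Remaining: 311 - 268 = 43
Hours: 0, Minutes: 43


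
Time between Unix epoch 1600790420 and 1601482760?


Difference = 1601482760 - 1600790420 = 692340 seconds
In hours: 692340 / 3600 ≈ 192.3
In days: 692340 / 86400 ≈ 8.01

692340 seconds (192.3 hours / 8.01 days)


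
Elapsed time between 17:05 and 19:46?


End time in minutes: 19×60 + 46 = 1186
Start time in minutes: 17×60 + 5 = 1025
Difference = 1186 - 1025 = 161 minutes
= 2 hours 41 minutes

2h 41m


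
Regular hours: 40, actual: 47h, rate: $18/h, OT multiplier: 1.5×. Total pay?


$909.00

Regular: 40h × $18 = $720.00
Overtime: 47 - 40 = 7h
OT pay: 7h × $18 × 1.5 = $189.00
Total = $720.00 + $189.00 = $909.00


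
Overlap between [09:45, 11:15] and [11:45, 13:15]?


Meeting A: 585-675 (in minutes from midnight)
Meeting B: 705-795
Overlap start = max(585, 705) = 705
Overlap end = min(675, 795) = 675
Overlap = max(0, 675 - 705) = 0 min

0 minutes


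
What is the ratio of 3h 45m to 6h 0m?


5:8 (0.63)

Duration 1: 225 minutes
Duration 2: 360 minutes
Ratio = 225:360
GCD = 45
Simplified = 5:8
As a decimal: 5/8 ≈ 0.63


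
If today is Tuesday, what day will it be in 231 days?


Start: Tuesday (index 1)
(1 + 231) mod 7
= 232 mod 7
= 1
Index 1 → Tuesday

Tuesday


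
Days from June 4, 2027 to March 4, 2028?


From June 4, 2027 to March 4, 2028
Rest of June 2027: 30 - 4 = 26
Full months: July 31, August 31, September 30, October 31, November 30, December 31, January 31, February 2028 29
Days into March 2028: 4
Total = 26 + 31 + 31 + 30 + 31 + 30 + 31 + 31 + 29 + 4 = 274 days

274 days


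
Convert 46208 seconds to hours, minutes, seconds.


Hours: 46208 ÷ 3600 = 12 remainder 3008
Minutes: 3008 ÷ 60 = 50 remainder 8
Seconds: 8

12h 50m 8s


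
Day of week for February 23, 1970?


Monday

Zeller's congruence:
q=23, m=14, k=69, j=19
h = (23 + ⌊13×15/5⌋ + 69 + ⌊69/4⌋ + ⌊19/4⌋ - 2×19) mod 7
= (23 + 39 + 69 + 17 + 4 - 38) mod 7
= 114 mod 7 = 2
h=2 → Monday


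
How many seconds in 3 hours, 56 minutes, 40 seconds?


Hours: 3 × 3600 = 10800
Minutes: 56 × 60 = 3360
Seconds: 40
Total = 10800 + 3360 + 40 = 14200

14200 seconds


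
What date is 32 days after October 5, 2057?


November 6, 2057

Start: October 5, 2057
Add 32 days
October 5 → November 1: 31 - 5 + 1 = 27 days (32 - 27 = 5 left)
November 1 + 5 = November 6, 2057


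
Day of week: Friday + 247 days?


Start: Friday (index 4)
(4 + 247) mod 7
= 251 mod 7
= 6
Index 6 → Sunday

Sunday


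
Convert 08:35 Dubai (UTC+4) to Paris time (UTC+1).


05:35

Time difference = UTC+1 - UTC+4 = -3 hours
New hour = (8 -3) mod 24
= 5 mod 24 = 5
Minutes unchanged → 05:35


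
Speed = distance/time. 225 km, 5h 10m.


Distance: 225 km
Time: 5h 10m = 310 min = 310/60 = 31/6 hours
Speed = 225 ÷ (31/6) = 225 × 6 / 31 = 1350/31 ≈ 43.5 km/h

43.5 km/h


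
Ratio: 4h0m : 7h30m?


Duration 1: 240 minutes
Duration 2: 450 minutes
Ratio = 240:450
GCD = 30
Simplified = 8:15
As a decimal: 8/15 ≈ 0.53

8:15 (0.53)


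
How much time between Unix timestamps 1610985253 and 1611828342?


843089 seconds (234.2 hours / 9.76 days)

Difference = 1611828342 - 1610985253 = 843089 seconds
In hours: 843089 / 3600 ≈ 234.2
In days: 843089 / 86400 ≈ 9.76


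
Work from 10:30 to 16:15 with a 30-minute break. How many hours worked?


5h 15m (315 minutes)

Total time = (16×60+15) - (10×60+30)
= 975 - 630 = 345 min
Minus break: 345 - 30 = 315 min
= 5h 15m


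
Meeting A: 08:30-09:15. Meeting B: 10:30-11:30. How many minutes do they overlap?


Meeting A: 510-555 (in minutes from midnight)
Meeting B: 630-690
Overlap start = max(510, 630) = 630
Overlap end = min(555, 690) = 555
Overlap = max(0, 555 - 630) = 0 min

0 minutes


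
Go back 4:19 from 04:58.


00:39

Start: 298 minutes from midnight
Subtract: 259 minutes
Remaining: 298 - 259 = 39
Hours: 0, Minutes: 39


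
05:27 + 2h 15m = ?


Start: 327 minutes from midnight
Add: 135 minutes
Total: 462 minutes
Hours: 462 ÷ 60 = 7 remainder 42

07:42


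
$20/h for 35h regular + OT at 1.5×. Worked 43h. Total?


$940.00

Regular: 35h × $20 = $700.00
Overtime: 43 - 35 = 8h
OT pay: 8h × $20 × 1.5 = $240.00
Total = $700.00 + $240.00 = $940.00


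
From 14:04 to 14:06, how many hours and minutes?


0h 2m

End time in minutes: 14×60 + 6 = 846
Start time in minutes: 14×60 + 4 = 844
Difference = 846 - 844 = 2 minutes
= 0 hours 2 minutes


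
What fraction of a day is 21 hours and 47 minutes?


Total minutes: 21×60 + 47 = 1307
Day = 24×60 = 1440 minutes
Fraction = 1307/1440 ≈ 0.9076
As a percentage: 1307/1440 × 100 ≈ 90.76%

0.9076 (90.76%)


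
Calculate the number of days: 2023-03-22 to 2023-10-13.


205 days

From March 22, 2023 to October 13, 2023
Rest of March 2023: 31 - 22 = 9
Full months: April 30, May 31, June 30, July 31, August 31, September 30
Days into October 2023: 13
Total = 9 + 30 + 31 + 30 + 31 + 31 + 30 + 13 = 205 days


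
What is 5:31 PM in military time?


Input: 5:31 PM
PM: 5 + 12 = 17

17:31


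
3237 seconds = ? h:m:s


0h 53m 57s

Hours: 3237 ÷ 3600 = 0 remainder 3237
Minutes: 3237 ÷ 60 = 53 remainder 57
Seconds: 57


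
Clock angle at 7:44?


32.0°

Hour hand = 7×30 + 44×0.5 = 232.0°
Minute hand = 44×6 = 264°
Difference = |232.0 - 264| = 32.0°


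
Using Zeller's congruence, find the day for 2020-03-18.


Wednesday

Zeller's congruence:
q=18, m=3, k=20, j=20
h = (18 + ⌊13×4/5⌋ + 20 + ⌊20/4⌋ + ⌊20/4⌋ - 2×20) mod 7
= (18 + 10 + 20 + 5 + 5 - 40) mod 7
= 18 mod 7 = 4
h=4 → Wednesday


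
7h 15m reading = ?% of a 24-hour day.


Time: 435 minutes
Day: 1440 minutes
Percentage = (435/1440) × 100 ≈ 30.2%

30.2%


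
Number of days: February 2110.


28 days

Month: February (month 2)
February: 28 or 29 (leap year)
2110 leap year? No


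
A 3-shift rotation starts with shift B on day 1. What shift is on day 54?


Shifts: A, B, C
Start: B (index 1)
Day 54: (1 + 54 - 1) mod 3
= 54 mod 3
= 0
Index 0 → shift A

Shift A


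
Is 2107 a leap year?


No

Rules: divisible by 4 AND (not by 100 OR by 400)
2107 ÷ 4 = 526 remainder 3 → not divisible by 4
Not divisible by 4 → not a leap year


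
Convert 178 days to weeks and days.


25 weeks 3 days

Weeks: 178 ÷ 7 = 25 remainder 3


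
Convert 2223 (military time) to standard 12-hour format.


Hour: 22
22 - 12 = 10 → PM

10:23 PM


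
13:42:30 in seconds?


Hours: 13 × 3600 = 46800
Minutes: 42 × 60 = 2520
Seconds: 30
Total = 46800 + 2520 + 30 = 49350

49350 seconds


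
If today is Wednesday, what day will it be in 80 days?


Start: Wednesday (index 2)
(2 + 80) mod 7
= 82 mod 7
= 5
Index 5 → Saturday

Saturday


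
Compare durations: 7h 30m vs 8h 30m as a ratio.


15:17 (0.88)

Duration 1: 450 minutes
Duration 2: 510 minutes
Ratio = 450:510
GCD = 30
Simplified = 15:17
As a decimal: 15/17 ≈ 0.88


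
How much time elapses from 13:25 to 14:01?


0h 36m

End time in minutes: 14×60 + 1 = 841
Start time in minutes: 13×60 + 25 = 805
Difference = 841 - 805 = 36 minutes
= 0 hours 36 minutes


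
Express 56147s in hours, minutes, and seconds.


Hours: 56147 ÷ 3600 = 15 remainder 2147
Minutes: 2147 ÷ 60 = 35 remainder 47
Seconds: 47

15h 35m 47s


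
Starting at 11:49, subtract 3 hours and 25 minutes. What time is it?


Start: 709 minutes from midnight
Subtract: 205 minutes
Remaining: 709 - 205 = 504
Hours: 8, Minutes: 24

08:24


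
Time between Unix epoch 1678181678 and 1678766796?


Difference = 1678766796 - 1678181678 = 585118 seconds
In hours: 585118 / 3600 ≈ 162.5
In days: 585118 / 86400 ≈ 6.77

585118 seconds (162.5 hours / 6.77 days)


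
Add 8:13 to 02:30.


10:43

Start: 150 minutes from midnight
Add: 493 minutes
Total: 643 minutes
Hours: 643 ÷ 60 = 10 remainder 43


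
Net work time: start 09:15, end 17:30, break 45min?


7h 30m (450 minutes)

Total time = (17×60+30) - (9×60+15)
= 1050 - 555 = 495 min
Minus break: 495 - 45 = 450 min
= 7h 30m


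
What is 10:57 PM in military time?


22:57

Input: 10:57 PM
PM: 10 + 12 = 22


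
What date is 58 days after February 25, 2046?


Start: February 25, 2046
Add 58 days
February 25 → March 1: 28 - 25 + 1 = 4 days (58 - 4 = 54 left)
March 1 → April 1: 31 - 1 + 1 = 31 days (54 - 31 = 23 left)
April 1 + 23 = April 24, 2046

April 24, 2046


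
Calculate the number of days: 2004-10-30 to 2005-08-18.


From October 30, 2004 to August 18, 2005
Rest of October 2004: 31 - 30 = 1
Full months: November 30, December 31, January 31, February 2005 28, March 31, April 30, May 31, June 30, July 31
Days into August 2005: 18
Total = 1 + 30 + 31 + 31 + 28 + 31 + 30 + 31 + 30 + 31 + 18 = 292 days

292 days


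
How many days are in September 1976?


30 days

Month: September (month 9)
September has 30 days


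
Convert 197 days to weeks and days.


28 weeks 1 days

Weeks: 197 ÷ 7 = 28 remainder 1


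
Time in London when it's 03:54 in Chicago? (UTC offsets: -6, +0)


Time difference = UTC+0 - UTC-6 = +6 hours
New hour = (3 + 6) mod 24
= 9 mod 24 = 9
Minutes unchanged → 09:54

09:54


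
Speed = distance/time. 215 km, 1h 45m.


122.9 km/h

Distance: 215 km
Time: 1h 45m = 105 min = 105/60 = 7/4 hours
Speed = 215 ÷ (7/4) = 215 × 4 / 7 = 860/7 ≈ 122.9 km/h


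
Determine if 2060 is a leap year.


Yes

Rules: divisible by 4 AND (not by 100 OR by 400)
2060 ÷ 4 = 515 exactly → divisible by 4
2060 ÷ 100 = 20 remainder 60 → not divisible by 100
Divisible by 4 but not by 100 → leap year


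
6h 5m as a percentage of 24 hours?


Total minutes: 6×60 + 5 = 365
Day = 24×60 = 1440 minutes
Fraction = 365/1440 ≈ 0.2535
As a percentage: 365/1440 × 100 ≈ 25.35%

0.2535 (25.35%)


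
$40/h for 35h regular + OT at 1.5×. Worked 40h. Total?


Regular: 35h × $40 = $1400.00
Overtime: 40 - 35 = 5h
OT pay: 5h × $40 × 1.5 = $300.00
Total = $1400.00 + $300.00 = $1700.00

$1700.00


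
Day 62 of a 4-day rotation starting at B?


Shifts: A, B, C, D
Start: B (index 1)
Day 62: (1 + 62 - 1) mod 4
= 62 mod 4
= 2
Index 2 → shift C

Shift C


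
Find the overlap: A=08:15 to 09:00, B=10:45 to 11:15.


Meeting A: 495-540 (in minutes from midnight)
Meeting B: 645-675
Overlap start = max(495, 645) = 645
Overlap end = min(540, 675) = 540
Overlap = max(0, 540 - 645) = 0 min

0 minutes


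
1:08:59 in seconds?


Hours: 1 × 3600 = 3600
Minutes: 8 × 60 = 480
Seconds: 59
Total = 3600 + 480 + 59 = 4139

4139 seconds


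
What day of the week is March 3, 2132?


Monday

Zeller's congruence:
q=3, m=3, k=32, j=21
h = (3 + ⌊13×4/5⌋ + 32 + ⌊32/4⌋ + ⌊21/4⌋ - 2×21) mod 7
= (3 + 10 + 32 + 8 + 5 - 42) mod 7
= 16 mod 7 = 2
h=2 → Monday


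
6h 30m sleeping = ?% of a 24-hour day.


Time: 390 minutes
Day: 1440 minutes
Percentage = (390/1440) × 100 ≈ 27.1%

27.1%


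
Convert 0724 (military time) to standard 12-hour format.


7:24 AM

Hour: 7
7 < 12 → AM


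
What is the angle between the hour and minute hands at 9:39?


Hour hand = 9×30 + 39×0.5 = 289.5°
Minute hand = 39×6 = 234°
Difference = |289.5 - 234| = 55.5°

55.5°


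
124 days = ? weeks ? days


Weeks: 124 ÷ 7 = 17 remainder 5

17 weeks 5 days


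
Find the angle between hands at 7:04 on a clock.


Hour hand = 7×30 + 4×0.5 = 212.0°
Minute hand = 4×6 = 24°
Difference = |212.0 - 24| = 188.0°
Since > 180°: 360 - 188.0 = 172.0°

172.0°


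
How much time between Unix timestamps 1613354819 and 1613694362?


339543 seconds (94.3 hours / 3.93 days)

Difference = 1613694362 - 1613354819 = 339543 seconds
In hours: 339543 / 3600 ≈ 94.3
In days: 339543 / 86400 ≈ 3.93


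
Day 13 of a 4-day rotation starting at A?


Shifts: A, B, C, D
Start: A (index 0)
Day 13: (0 + 13 - 1) mod 4
= 12 mod 4
= 0
Index 0 → shift A

Shift A


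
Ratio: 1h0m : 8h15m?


Duration 1: 60 minutes
Duration 2: 495 minutes
Ratio = 60:495
GCD = 15
Simplified = 4:33
As a decimal: 4/33 ≈ 0.12

4:33 (0.12)


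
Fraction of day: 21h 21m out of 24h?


0.8896 (88.96%)

Total minutes: 21×60 + 21 = 1281
Day = 24×60 = 1440 minutes
Fraction = 1281/1440 ≈ 0.8896
As a percentage: 1281/1440 × 100 ≈ 88.96%


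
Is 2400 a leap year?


Rules: divisible by 4 AND (not by 100 OR by 400)
2400 ÷ 4 = 600 exactly → divisible by 4
2400 ÷ 100 = 24 exactly → divisible by 100
2400 ÷ 400 = 6 exactly → divisible by 400
Divisible by 400 → leap year

Yes


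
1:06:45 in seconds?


Hours: 1 × 3600 = 3600
Minutes: 6 × 60 = 360
Seconds: 45
Total = 3600 + 360 + 45 = 4005

4005 seconds


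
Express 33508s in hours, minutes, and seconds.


9h 18m 28s

Hours: 33508 ÷ 3600 = 9 remainder 1108
Minutes: 1108 ÷ 60 = 18 remainder 28
Seconds: 28


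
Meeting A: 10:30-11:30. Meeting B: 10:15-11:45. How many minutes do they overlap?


Meeting A: 630-690 (in minutes from midnight)
Meeting B: 615-705
Overlap start = max(630, 615) = 630
Overlap end = min(690, 705) = 690
Overlap = max(0, 690 - 630) = 60 min

60 minutes


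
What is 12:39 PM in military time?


12:39

Input: 12:39 PM
12 PM → 12 (noon)


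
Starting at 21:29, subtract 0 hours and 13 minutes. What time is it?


21:16

Start: 1289 minutes from midnight
Subtract: 13 minutes
Remaining: 1289 - 13 = 1276
Hours: 21, Minutes: 16


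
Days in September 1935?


Month: September (month 9)
September has 30 days

30 days


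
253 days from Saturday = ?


Sunday

Start: Saturday (index 5)
(5 + 253) mod 7
= 258 mod 7
= 6
Index 6 → Sunday


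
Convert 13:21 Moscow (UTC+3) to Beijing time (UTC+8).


18:21

Time difference = UTC+8 - UTC+3 = +5 hours
New hour = (13 + 5) mod 24
= 18 mod 24 = 18
Minutes unchanged → 18:21


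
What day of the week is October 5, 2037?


Zeller's congruence:
q=5, m=10, k=37, j=20
h = (5 + ⌊13×11/5⌋ + 37 + ⌊37/4⌋ + ⌊20/4⌋ - 2×20) mod 7
= (5 + 28 + 37 + 9 + 5 - 40) mod 7
= 44 mod 7 = 2
h=2 → Monday

Monday


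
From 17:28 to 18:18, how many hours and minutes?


0h 50m

End time in minutes: 18×60 + 18 = 1098
Start time in minutes: 17×60 + 28 = 1048
Difference = 1098 - 1048 = 50 minutes
= 0 hours 50 minutes


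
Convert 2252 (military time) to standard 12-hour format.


Hour: 22
22 - 12 = 10 → PM

10:52 PM


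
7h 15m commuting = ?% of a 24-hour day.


Time: 435 minutes
Day: 1440 minutes
Percentage = (435/1440) × 100 ≈ 30.2%

30.2%


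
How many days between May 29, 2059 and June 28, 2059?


From May 29, 2059 to June 28, 2059
Rest of May 2059: 31 - 29 = 2
Days into June 2059: 28
Total = 2 + 28 = 30 days

30 days


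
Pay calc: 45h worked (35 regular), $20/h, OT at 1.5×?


$1000.00

Regular: 35h × $20 = $700.00
Overtime: 45 - 35 = 10h
OT pay: 10h × $20 × 1.5 = $300.00
Total = $700.00 + $300.00 = $1000.00


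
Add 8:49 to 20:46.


05:35 (next day)

Start: 1246 minutes from midnight
Add: 529 minutes
Total: 1775 minutes
Hours: 1775 ÷ 60 = 29 remainder 35
29 ≥ 24 → 29 - 24 = 5 (next day)


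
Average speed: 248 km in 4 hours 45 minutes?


Distance: 248 km
Time: 4h 45m = 285 min = 285/60 = 19/4 hours
Speed = 248 ÷ (19/4) = 248 × 4 / 19 = 992/19 ≈ 52.2 km/h

52.2 km/h


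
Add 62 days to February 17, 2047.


April 20, 2047

Start: February 17, 2047
Add 62 days
February 17 → March 1: 28 - 17 + 1 = 12 days (62 - 12 = 50 left)
March 1 → April 1: 31 - 1 + 1 = 31 days (50 - 31 = 19 left)
April 1 + 19 = April 20, 2047


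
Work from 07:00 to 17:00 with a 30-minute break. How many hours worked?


Total time = (17×60+0) - (7×60+0)
= 1020 - 420 = 600 min
Minus break: 600 - 30 = 570 min
= 9h 30m

9h 30m (570 minutes)


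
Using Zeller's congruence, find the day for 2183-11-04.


Zeller's congruence:
q=4, m=11, k=83, j=21
h = (4 + ⌊13×12/5⌋ + 83 + ⌊83/4⌋ + ⌊21/4⌋ - 2×21) mod 7
= (4 + 31 + 83 + 20 + 5 - 42) mod 7
= 101 mod 7 = 3
h=3 → Tuesday

Tuesday


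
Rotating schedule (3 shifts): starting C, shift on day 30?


Shift B

Shifts: A, B, C
Start: C (index 2)
Day 30: (2 + 30 - 1) mod 3
= 31 mod 3
= 1
Index 1 → shift B


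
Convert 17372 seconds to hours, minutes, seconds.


4h 49m 32s

Hours: 17372 ÷ 3600 = 4 remainder 2972
Minutes: 2972 ÷ 60 = 49 remainder 32
Seconds: 32


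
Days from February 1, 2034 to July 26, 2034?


From February 1, 2034 to July 26, 2034
Rest of February 2034: 28 - 1 = 27
Full months: March 31, April 30, May 31, June 30
Days into July 2034: 26
Total = 27 + 31 + 30 + 31 + 30 + 26 = 175 days

175 days


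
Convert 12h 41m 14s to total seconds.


Hours: 12 × 3600 = 43200
Minutes: 41 × 60 = 2460
Seconds: 14
Total = 43200 + 2460 + 14 = 45674

45674 seconds


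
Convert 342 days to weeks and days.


Weeks: 342 ÷ 7 = 48 remainder 6

48 weeks 6 days


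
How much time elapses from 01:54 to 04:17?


End time in minutes: 4×60 + 17 = 257
Start time in minutes: 1×60 + 54 = 114
Difference = 257 - 114 = 143 minutes
= 2 hours 23 minutes

2h 23m


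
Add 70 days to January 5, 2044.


Start: January 5, 2044
Add 70 days
January 5 → February 1: 31 - 5 + 1 = 27 days (70 - 27 = 43 left)
February 1 → March 1: 29 - 1 + 1 = 29 days (43 - 29 = 14 left)
March 1 + 14 = March 15, 2044

March 15, 2044


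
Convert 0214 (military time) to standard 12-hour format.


Hour: 2
2 < 12 → AM

2:14 AM


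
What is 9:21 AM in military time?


Input: 9:21 AM
AM hour stays: 9

09:21


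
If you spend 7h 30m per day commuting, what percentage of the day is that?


Time: 450 minutes
Day: 1440 minutes
Percentage = (450/1440) × 100 ≈ 31.3%

31.3%


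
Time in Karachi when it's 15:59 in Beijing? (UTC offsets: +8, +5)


12:59

Time difference = UTC+5 - UTC+8 = -3 hours
New hour = (15 -3) mod 24
= 12 mod 24 = 12
Minutes unchanged → 12:59


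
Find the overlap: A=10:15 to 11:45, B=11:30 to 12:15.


15 minutes

Meeting A: 615-705 (in minutes from midnight)
Meeting B: 690-735
Overlap start = max(615, 690) = 690
Overlap end = min(705, 735) = 705
Overlap = max(0, 705 - 690) = 15 min


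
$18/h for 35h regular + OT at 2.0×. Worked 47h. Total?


Regular: 35h × $18 = $630.00
Overtime: 47 - 35 = 12h
OT pay: 12h × $18 × 2.0 = $432.00
Total = $630.00 + $432.00 = $1062.00

$1062.00


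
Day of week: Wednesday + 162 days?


Start: Wednesday (index 2)
(2 + 162) mod 7
= 164 mod 7
= 3
Index 3 → Thursday

Thursday


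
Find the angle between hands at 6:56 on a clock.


Hour hand = 6×30 + 56×0.5 = 208.0°
Minute hand = 56×6 = 336°
Difference = |208.0 - 336| = 128.0°

128.0°


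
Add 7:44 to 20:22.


04:06 (next day)

Start: 1222 minutes from midnight
Add: 464 minutes
Total: 1686 minutes
Hours: 1686 ÷ 60 = 28 remainder 6
28 ≥ 24 → 28 - 24 = 4 (next day)


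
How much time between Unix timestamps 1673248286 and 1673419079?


Difference = 1673419079 - 1673248286 = 170793 seconds
In hours: 170793 / 3600 ≈ 47.4
In days: 170793 / 86400 ≈ 1.98

170793 seconds (47.4 hours / 1.98 days)


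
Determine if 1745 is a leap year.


No

Rules: divisible by 4 AND (not by 100 OR by 400)
1745 ÷ 4 = 436 remainder 1 → not divisible by 4
Not divisible by 4 → not a leap year


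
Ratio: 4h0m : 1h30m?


8:3 (2.67)

Duration 1: 240 minutes
Duration 2: 90 minutes
Ratio = 240:90
GCD = 30
Simplified = 8:3
As a decimal: 8/3 ≈ 2.67


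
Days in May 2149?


31 days

Month: May (month 5)
May has 31 days


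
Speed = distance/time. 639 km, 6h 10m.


103.6 km/h

Distance: 639 km
Time: 6h 10m = 370 min = 370/60 = 37/6 hours
Speed = 639 ÷ (37/6) = 639 × 6 / 37 = 3834/37 ≈ 103.6 km/h


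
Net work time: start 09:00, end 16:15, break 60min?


Total time = (16×60+15) - (9×60+0)
= 975 - 540 = 435 min
Minus break: 435 - 60 = 375 min
= 6h 15m

6h 15m (375 minutes)


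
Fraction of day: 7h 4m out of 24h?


Total minutes: 7×60 + 4 = 424
Day = 24×60 = 1440 minutes
Fraction = 424/1440 ≈ 0.2944
As a percentage: 424/1440 × 100 ≈ 29.44%

0.2944 (29.44%)


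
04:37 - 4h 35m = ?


00:02

Start: 277 minutes from midnight
Subtract: 275 minutes
Remaining: 277 - 275 = 2
Hours: 0, Minutes: 2


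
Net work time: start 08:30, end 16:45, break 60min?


Total time = (16×60+45) - (8×60+30)
= 1005 - 510 = 495 min
Minus break: 495 - 60 = 435 min
= 7h 15m

7h 15m (435 minutes)


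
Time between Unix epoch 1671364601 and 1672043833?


679232 seconds (188.7 hours / 7.86 days)

Difference = 1672043833 - 1671364601 = 679232 seconds
In hours: 679232 / 3600 ≈ 188.7
In days: 679232 / 86400 ≈ 7.86


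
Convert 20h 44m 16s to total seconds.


Hours: 20 × 3600 = 72000
Minutes: 44 × 60 = 2640
Seconds: 16
Total = 72000 + 2640 + 16 = 74656

74656 seconds


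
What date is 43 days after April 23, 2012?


June 5, 2012

Start: April 23, 2012
Add 43 days
April 23 → May 1: 30 - 23 + 1 = 8 days (43 - 8 = 35 left)
May 1 → June 1: 31 - 1 + 1 = 31 days (35 - 31 = 4 left)
June 1 + 4 = June 5, 2012


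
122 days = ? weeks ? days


17 weeks 3 days

Weeks: 122 ÷ 7 = 17 remainder 3


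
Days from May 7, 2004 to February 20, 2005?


From May 7, 2004 to February 20, 2005
Rest of May 2004: 31 - 7 = 24
Full months: June 30, July 31, August 31, September 30, October 31, November 30, December 31, January 31
Days into February 2005: 20
Total = 24 + 30 + 31 + 31 + 30 + 31 + 30 + 31 + 31 + 20 = 289 days

289 days


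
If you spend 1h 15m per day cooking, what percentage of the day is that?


5.2%

Time: 75 minutes
Day: 1440 minutes
Percentage = (75/1440) × 100 ≈ 5.2%


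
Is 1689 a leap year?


Rules: divisible by 4 AND (not by 100 OR by 400)
1689 ÷ 4 = 422 remainder 1 → not divisible by 4
Not divisible by 4 → not a leap year

No


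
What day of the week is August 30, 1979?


Thursday

Zeller's congruence:
q=30, m=8, k=79, j=19
h = (30 + ⌊13×9/5⌋ + 79 + ⌊79/4⌋ + ⌊19/4⌋ - 2×19) mod 7
= (30 + 23 + 79 + 19 + 4 - 38) mod 7
= 117 mod 7 = 5
h=5 → Thursday


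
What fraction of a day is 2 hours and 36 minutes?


Total minutes: 2×60 + 36 = 156
Day = 24×60 = 1440 minutes
Fraction = 156/1440 ≈ 0.1083
As a percentage: 156/1440 × 100 ≈ 10.83%

0.1083 (10.83%)


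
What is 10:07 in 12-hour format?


10:07 AM

Hour: 10
10 < 12 → AM


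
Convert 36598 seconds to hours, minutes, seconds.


10h 9m 58s

Hours: 36598 ÷ 3600 = 10 remainder 598
Minutes: 598 ÷ 60 = 9 remainder 58
Seconds: 58


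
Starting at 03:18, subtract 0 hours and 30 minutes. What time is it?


Start: 198 minutes from midnight
Subtract: 30 minutes
Remaining: 198 - 30 = 168
Hours: 2, Minutes: 48

02:48


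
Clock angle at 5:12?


84.0°

Hour hand = 5×30 + 12×0.5 = 156.0°
Minute hand = 12×6 = 72°
Difference = |156.0 - 72| = 84.0°


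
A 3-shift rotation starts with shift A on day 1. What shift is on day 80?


Shifts: A, B, C
Start: A (index 0)
Day 80: (0 + 80 - 1) mod 3
= 79 mod 3
= 1
Index 1 → shift B

Shift B


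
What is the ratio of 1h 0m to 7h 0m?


1:7 (0.14)

Duration 1: 60 minutes
Duration 2: 420 minutes
Ratio = 60:420
GCD = 60
Simplified = 1:7
As a decimal: 1/7 ≈ 0.14


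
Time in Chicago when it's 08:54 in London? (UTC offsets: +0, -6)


02:54

Time difference = UTC-6 - UTC+0 = -6 hours
New hour = (8 -6) mod 24
= 2 mod 24 = 2
Minutes unchanged → 02:54


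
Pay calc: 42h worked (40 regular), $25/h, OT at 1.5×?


Regular: 40h × $25 = $1000.00
Overtime: 42 - 40 = 2h
OT pay: 2h × $25 × 1.5 = $75.00
Total = $1000.00 + $75.00 = $1075.00

$1075.00


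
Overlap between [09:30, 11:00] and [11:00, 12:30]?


Meeting A: 570-660 (in minutes from midnight)
Meeting B: 660-750
Overlap start = max(570, 660) = 660
Overlap end = min(660, 750) = 660
Overlap = max(0, 660 - 660) = 0 min

0 minutes


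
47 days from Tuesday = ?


Start: Tuesday (index 1)
(1 + 47) mod 7
= 48 mod 7
= 6
Index 6 → Sunday

Sunday


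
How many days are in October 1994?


31 days

Month: October (month 10)
October has 31 days


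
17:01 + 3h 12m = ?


20:13

Start: 1021 minutes from midnight
Add: 192 minutes
Total: 1213 minutes
Hours: 1213 ÷ 60 = 20 remainder 13


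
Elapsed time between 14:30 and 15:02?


End time in minutes: 15×60 + 2 = 902
Start time in minutes: 14×60 + 30 = 870
Difference = 902 - 870 = 32 minutes
= 0 hours 32 minutes

0h 32m


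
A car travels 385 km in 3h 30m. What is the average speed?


Distance: 385 km
Time: 3h 30m = 210 min = 210/60 = 7/2 hours
Speed = 385 ÷ (7/2) = 385 × 2 / 7 = 770/7 = 110.0 km/h

110.0 km/h


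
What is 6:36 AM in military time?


06:36

Input: 6:36 AM
AM hour stays: 6


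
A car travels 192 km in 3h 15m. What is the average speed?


59.1 km/h

Distance: 192 km
Time: 3h 15m = 195 min = 195/60 = 13/4 hours
Speed = 192 ÷ (13/4) = 192 × 4 / 13 = 768/13 ≈ 59.1 km/h


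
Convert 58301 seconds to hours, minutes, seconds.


16h 11m 41s

Hours: 58301 ÷ 3600 = 16 remainder 701
Minutes: 701 ÷ 60 = 11 remainder 41
Seconds: 41


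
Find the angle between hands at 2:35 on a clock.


132.5°

Hour hand = 2×30 + 35×0.5 = 77.5°
Minute hand = 35×6 = 210°
Difference = |77.5 - 210| = 132.5°


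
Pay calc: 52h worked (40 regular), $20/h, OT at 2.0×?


$1280.00

Regular: 40h × $20 = $800.00
Overtime: 52 - 40 = 12h
OT pay: 12h × $20 × 2.0 = $480.00
Total = $800.00 + $480.00 = $1280.00


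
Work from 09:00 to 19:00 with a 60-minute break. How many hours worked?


Total time = (19×60+0) - (9×60+0)
= 1140 - 540 = 600 min
Minus break: 600 - 60 = 540 min
= 9h 0m

9h 0m (540 minutes)


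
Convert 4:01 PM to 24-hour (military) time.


16:01

Input: 4:01 PM
PM: 4 + 12 = 16


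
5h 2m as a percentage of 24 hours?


Total minutes: 5×60 + 2 = 302
Day = 24×60 = 1440 minutes
Fraction = 302/1440 ≈ 0.2097
As a percentage: 302/1440 × 100 ≈ 20.97%

0.2097 (20.97%)


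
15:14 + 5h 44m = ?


Start: 914 minutes from midnight
Add: 344 minutes
Total: 1258 minutes
Hours: 1258 ÷ 60 = 20 remainder 58

20:58


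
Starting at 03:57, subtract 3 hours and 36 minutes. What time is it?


Start: 237 minutes from midnight
Subtract: 216 minutes
Remaining: 237 - 216 = 21
Hours: 0, Minutes: 21

00:21


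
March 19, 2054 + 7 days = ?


Start: March 19, 2054
Add 7 days
March 19 + 7 = March 26, 2054

March 26, 2054


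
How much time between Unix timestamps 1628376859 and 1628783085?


Difference = 1628783085 - 1628376859 = 406226 seconds
In hours: 406226 / 3600 ≈ 112.8
In days: 406226 / 86400 ≈ 4.70

406226 seconds (112.8 hours / 4.70 days)


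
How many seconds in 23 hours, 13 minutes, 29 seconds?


83609 seconds

Hours: 23 × 3600 = 82800
Minutes: 13 × 60 = 780
Seconds: 29
Total = 82800 + 780 + 29 = 83609
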